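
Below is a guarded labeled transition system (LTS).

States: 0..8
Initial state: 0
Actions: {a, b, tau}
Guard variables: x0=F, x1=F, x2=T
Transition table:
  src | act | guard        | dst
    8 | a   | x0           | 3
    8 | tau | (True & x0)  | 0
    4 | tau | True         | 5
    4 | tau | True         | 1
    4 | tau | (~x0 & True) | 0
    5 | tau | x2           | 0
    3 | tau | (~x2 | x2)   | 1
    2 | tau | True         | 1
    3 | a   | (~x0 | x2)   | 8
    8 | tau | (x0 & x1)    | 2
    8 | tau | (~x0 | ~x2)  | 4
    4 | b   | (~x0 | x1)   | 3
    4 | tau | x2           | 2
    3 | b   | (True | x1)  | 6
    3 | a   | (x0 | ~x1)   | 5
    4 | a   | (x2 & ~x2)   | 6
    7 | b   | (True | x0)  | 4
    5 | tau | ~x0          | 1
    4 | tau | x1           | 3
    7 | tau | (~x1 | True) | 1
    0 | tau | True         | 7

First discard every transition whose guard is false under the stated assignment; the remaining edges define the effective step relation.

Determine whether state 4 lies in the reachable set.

Guard filter leaves 16 enabled edge(s).
L0 = {0}
L1 = {7}  total {0,7}
L2 = {1,4}  total {0,1,4,7}
L3 = {2,3,5}  total {0,1,2,3,4,5,7}
L4 = {6,8}  total {0,1,2,3,4,5,6,7,8}
Reachable = {0,1,2,3,4,5,6,7,8}
trace reaching 4: tau·b

Answer: REACHABLE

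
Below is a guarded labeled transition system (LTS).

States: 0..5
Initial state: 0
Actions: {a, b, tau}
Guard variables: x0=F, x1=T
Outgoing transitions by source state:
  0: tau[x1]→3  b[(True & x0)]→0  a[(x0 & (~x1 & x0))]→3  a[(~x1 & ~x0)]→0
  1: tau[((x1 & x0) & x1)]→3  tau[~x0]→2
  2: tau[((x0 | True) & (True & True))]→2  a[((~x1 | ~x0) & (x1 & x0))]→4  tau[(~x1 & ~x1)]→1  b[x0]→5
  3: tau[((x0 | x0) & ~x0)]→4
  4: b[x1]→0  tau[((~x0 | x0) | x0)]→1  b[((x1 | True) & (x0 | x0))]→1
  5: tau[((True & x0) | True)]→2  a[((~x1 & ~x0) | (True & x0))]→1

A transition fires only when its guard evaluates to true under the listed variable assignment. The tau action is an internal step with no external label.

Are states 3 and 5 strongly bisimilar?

Answer: NOT BISIMILAR

Working:
Compute ~ classes (split until stable):
  round 0: {{0,1,2,3,4,5}}
  round 1: {{0,1,2,5},{3},{4}}
  round 2: {{0},{1,2,5},{3},{4}}
4 equivalence class(es) (converged in 3)
3∈{3}, 5∈{1,2,5}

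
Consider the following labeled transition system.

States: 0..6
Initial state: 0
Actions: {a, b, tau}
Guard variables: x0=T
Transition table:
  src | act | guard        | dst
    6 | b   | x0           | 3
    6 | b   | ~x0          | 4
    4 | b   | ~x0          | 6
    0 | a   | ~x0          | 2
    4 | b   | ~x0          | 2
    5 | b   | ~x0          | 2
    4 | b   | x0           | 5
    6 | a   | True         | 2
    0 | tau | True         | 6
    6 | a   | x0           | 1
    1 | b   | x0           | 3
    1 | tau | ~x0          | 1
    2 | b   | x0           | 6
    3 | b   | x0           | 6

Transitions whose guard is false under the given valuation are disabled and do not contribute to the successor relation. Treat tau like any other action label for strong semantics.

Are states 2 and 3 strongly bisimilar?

Answer: BISIMILAR

Working:
Refine partition for ~:
  round 0: {{0,1,2,3,4,5,6}}
  round 1: {{0},{1,2,3,4},{5},{6}}
  round 2: {{0},{1},{2,3},{4},{5},{6}}
Fixed point at round 3; 6 class(es).
class of 2: {2,3}; class of 3: {2,3}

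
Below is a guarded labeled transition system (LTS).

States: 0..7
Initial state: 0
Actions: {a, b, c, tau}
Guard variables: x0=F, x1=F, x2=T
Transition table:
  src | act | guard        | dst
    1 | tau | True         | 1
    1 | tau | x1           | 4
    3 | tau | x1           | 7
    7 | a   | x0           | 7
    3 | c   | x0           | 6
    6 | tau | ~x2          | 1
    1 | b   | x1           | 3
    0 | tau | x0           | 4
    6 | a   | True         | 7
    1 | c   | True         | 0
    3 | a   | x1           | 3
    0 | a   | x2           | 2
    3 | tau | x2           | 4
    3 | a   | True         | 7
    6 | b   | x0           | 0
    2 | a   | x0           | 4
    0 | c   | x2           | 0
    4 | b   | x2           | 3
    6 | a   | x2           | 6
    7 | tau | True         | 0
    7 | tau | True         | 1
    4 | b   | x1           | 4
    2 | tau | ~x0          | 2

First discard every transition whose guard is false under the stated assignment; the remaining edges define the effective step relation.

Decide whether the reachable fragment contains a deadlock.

Reachable = {0,2}
  0: a→2  c→0  [2 out]
  2: tau→2  [1 out]

Answer: DEADLOCK-FREE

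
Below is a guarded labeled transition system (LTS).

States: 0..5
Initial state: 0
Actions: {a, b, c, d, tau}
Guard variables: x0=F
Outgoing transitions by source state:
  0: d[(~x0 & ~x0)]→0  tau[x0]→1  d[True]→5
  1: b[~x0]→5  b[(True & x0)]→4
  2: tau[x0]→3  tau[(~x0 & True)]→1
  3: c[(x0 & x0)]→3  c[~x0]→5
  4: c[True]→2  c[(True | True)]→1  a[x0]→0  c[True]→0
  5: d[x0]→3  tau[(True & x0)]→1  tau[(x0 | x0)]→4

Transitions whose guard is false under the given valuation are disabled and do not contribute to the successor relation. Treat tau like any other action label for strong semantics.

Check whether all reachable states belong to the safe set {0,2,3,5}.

Inv-set: {0,2,3,5}
Reach set: {0,5}
  0: ✓
  5: ✓

Answer: INVARIANT HOLDS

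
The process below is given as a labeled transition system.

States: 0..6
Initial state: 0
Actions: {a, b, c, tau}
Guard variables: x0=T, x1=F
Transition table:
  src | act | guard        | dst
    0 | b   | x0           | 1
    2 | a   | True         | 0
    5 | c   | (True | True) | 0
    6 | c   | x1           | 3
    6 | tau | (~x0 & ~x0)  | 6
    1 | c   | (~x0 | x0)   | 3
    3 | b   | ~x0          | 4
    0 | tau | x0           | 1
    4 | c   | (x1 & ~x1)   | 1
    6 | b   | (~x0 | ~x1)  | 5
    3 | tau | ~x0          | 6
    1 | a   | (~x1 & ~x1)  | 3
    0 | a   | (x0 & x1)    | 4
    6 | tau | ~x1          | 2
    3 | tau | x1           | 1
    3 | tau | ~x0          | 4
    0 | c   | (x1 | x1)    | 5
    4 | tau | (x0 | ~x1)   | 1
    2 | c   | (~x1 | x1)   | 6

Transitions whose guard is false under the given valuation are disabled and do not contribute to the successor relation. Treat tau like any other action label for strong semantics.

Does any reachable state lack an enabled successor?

Answer: DEADLOCK at state 3

Trace:
Reach set: {0,1,3}
  0: b→1  tau→1  [deg 2]
  1: a→3  c→3  [deg 2]
  3: ∅  [STUCK]
Path to 3: b·c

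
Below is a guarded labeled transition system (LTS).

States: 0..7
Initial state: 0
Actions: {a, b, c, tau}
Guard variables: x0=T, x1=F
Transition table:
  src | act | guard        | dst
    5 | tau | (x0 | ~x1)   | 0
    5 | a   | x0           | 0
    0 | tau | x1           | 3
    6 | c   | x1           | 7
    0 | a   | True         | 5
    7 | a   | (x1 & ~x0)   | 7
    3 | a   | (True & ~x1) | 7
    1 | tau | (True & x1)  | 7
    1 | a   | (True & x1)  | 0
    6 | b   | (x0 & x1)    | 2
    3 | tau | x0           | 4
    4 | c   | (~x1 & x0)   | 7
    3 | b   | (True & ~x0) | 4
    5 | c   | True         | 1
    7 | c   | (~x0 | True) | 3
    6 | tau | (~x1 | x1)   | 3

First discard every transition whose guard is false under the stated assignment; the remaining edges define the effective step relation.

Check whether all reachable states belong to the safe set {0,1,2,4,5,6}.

Answer: INVARIANT HOLDS

Working:
Safe = {0,1,2,4,5,6}
R = {0,1,5}
  0: ok
  1: ok
  5: ok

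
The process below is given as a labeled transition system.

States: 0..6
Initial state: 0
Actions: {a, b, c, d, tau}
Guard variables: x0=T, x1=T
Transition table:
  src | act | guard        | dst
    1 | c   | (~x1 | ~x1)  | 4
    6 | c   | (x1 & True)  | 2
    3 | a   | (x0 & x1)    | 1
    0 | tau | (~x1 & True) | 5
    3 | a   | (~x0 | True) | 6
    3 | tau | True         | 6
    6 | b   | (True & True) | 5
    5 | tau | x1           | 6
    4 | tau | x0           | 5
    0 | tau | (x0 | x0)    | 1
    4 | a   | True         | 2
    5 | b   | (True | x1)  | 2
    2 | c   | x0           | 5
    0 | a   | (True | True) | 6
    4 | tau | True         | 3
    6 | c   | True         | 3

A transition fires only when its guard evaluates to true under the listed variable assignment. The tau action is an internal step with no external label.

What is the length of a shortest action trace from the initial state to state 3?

BFS to 3:
  Layer 0: {0}
  Layer 1: {1,6}
  Layer 2: {2,3,5}
first hit 3 at d=2 via a·c

Answer: 2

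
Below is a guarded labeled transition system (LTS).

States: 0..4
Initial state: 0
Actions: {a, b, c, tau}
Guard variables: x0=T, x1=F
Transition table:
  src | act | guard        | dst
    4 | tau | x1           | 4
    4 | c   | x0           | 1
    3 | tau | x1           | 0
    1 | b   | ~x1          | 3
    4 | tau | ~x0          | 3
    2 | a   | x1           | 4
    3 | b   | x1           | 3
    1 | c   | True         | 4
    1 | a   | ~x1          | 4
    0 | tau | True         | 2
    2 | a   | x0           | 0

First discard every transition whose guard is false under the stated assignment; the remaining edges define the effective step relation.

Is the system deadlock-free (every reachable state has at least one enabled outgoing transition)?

Answer: DEADLOCK-FREE

Working:
R = {0,2}
  0: tau→2  [deg 1]
  2: a→0  [deg 1]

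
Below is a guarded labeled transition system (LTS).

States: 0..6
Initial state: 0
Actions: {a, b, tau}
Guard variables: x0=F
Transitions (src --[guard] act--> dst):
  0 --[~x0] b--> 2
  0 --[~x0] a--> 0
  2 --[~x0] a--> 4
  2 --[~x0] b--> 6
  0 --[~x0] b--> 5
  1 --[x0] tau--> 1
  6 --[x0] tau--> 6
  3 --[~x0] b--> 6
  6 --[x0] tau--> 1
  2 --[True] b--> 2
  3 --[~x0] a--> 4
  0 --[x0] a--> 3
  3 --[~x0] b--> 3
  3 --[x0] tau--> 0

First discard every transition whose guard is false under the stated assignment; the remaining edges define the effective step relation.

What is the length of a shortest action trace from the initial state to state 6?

Breadth-first toward 6:
  depth 0: {0}
  depth 1: {2,5}
  depth 2: {4,6}
first hit 6 at d=2 via b·b

Answer: 2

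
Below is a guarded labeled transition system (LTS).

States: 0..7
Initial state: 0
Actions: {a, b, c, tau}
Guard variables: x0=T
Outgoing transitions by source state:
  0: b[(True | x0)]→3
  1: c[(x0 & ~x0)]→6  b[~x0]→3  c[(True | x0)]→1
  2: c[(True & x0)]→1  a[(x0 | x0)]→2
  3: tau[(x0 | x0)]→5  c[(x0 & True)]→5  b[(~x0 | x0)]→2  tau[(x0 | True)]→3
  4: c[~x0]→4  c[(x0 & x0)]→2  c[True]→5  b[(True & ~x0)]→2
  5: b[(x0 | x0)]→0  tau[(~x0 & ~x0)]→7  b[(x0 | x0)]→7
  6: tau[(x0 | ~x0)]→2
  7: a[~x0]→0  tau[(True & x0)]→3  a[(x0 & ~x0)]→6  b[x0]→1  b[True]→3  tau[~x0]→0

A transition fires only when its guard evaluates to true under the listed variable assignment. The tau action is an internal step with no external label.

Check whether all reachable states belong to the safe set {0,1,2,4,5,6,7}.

Answer: INVARIANT VIOLATED at state 3

Trace:
Allowed set {0,1,2,4,5,6,7}
R = {0,1,2,3,5,7}
  0: ✓
  1: ✓
  2: ✓
  3: VIOLATES
  5: ✓
  7: ✓
counterexample path to 3: b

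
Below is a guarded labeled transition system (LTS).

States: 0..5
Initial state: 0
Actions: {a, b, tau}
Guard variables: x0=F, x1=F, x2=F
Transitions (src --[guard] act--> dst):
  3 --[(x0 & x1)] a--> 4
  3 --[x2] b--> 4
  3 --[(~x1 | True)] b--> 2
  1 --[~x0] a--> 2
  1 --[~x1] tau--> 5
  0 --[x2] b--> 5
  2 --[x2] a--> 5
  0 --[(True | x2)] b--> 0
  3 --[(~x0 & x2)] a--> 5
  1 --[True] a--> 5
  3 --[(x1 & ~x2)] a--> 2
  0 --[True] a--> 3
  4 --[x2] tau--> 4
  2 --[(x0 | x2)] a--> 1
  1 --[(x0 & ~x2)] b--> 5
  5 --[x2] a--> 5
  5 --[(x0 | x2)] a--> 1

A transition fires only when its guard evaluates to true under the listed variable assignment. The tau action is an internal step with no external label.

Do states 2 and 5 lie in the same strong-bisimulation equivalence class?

Answer: BISIMILAR

Working:
Bisimulation quotient by refinement:
  π0 = {{0,1,2,3,4,5}}
  π1 = {{0},{1},{2,4,5},{3}}
Fixed point at round 2; 4 class(es).
class of 2: {2,4,5}; class of 5: {2,4,5}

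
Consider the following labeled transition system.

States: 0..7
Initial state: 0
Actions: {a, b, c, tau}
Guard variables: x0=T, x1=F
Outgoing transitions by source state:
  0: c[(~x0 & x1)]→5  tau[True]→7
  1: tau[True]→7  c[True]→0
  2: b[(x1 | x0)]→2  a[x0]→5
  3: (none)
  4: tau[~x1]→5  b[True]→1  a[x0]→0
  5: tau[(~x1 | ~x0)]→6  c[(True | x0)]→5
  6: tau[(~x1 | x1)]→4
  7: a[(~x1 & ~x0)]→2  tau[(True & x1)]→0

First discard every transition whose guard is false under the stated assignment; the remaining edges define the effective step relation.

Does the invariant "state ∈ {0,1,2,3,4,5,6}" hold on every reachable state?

Answer: INVARIANT VIOLATED at state 7

Working:
Inv-set: {0,1,2,3,4,5,6}
Reachable = {0,7}
  0: ok
  7: outside
reach 7 via tau — violates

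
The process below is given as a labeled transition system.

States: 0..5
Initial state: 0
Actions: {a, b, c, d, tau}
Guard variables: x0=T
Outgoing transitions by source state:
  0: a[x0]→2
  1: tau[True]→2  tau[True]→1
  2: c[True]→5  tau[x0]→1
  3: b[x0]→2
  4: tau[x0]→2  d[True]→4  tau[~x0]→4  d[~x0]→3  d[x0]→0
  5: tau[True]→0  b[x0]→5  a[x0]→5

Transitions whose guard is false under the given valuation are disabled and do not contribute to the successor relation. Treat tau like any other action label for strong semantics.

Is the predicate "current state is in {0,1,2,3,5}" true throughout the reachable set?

Inv-set: {0,1,2,3,5}
R = {0,1,2,5}
  0: safe
  1: safe
  2: safe
  5: safe

Answer: INVARIANT HOLDS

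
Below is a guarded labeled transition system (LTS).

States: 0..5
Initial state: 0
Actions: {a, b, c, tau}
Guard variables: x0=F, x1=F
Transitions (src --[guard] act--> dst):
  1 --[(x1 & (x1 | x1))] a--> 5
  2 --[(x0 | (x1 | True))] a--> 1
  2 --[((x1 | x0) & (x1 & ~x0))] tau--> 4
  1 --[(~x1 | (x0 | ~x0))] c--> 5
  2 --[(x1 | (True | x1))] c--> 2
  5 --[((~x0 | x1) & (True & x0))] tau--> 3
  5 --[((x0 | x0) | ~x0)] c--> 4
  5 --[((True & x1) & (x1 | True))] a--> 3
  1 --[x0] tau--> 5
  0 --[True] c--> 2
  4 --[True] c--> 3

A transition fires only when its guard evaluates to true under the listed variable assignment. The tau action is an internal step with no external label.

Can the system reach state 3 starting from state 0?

Answer: REACHABLE

Trace:
Guard filter leaves 6 enabled edge(s).
Layer 0: {0}
Layer 1: {2}  cumulative {0,2}
Layer 2: {1}  cumulative {0,1,2}
Layer 3: {5}  cumulative {0,1,2,5}
Layer 4: {4}  cumulative {0,1,2,4,5}
Layer 5: {3}  cumulative {0,1,2,3,4,5}
Reachable = {0,1,2,3,4,5}
Path to 3: c·a·c·c·c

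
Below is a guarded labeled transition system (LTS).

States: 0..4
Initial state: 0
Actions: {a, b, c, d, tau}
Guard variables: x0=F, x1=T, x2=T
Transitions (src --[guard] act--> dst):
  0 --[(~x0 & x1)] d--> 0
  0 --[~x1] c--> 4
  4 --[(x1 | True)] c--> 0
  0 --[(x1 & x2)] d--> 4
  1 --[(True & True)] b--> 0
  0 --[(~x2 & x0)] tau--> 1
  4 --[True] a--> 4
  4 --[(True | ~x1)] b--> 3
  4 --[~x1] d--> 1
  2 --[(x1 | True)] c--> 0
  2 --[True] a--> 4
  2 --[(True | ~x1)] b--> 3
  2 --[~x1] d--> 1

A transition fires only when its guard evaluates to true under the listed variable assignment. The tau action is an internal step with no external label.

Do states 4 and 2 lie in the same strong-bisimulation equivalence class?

Answer: BISIMILAR

Trace:
Bisimulation quotient by refinement:
  π0 = {{0,1,2,3,4}}
  π1 = {{0},{1},{2,4},{3}}
stable after 2 split(s): 4 block(s)
class of 4: {2,4}; class of 2: {2,4}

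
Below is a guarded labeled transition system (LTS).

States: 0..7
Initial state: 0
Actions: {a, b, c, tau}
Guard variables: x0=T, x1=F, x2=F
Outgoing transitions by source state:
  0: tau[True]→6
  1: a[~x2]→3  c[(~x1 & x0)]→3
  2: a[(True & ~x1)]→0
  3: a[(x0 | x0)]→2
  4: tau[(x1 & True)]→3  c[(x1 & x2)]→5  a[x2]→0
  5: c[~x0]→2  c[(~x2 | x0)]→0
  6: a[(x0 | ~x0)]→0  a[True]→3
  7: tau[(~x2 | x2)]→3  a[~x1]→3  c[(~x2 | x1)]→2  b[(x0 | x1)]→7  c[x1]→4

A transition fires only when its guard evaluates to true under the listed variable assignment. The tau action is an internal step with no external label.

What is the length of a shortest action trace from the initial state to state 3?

BFS to 3:
  Layer 0: {0}
  Layer 1: {6}
  Layer 2: {3}
first hit 3 at d=2 via tau·a

Answer: 2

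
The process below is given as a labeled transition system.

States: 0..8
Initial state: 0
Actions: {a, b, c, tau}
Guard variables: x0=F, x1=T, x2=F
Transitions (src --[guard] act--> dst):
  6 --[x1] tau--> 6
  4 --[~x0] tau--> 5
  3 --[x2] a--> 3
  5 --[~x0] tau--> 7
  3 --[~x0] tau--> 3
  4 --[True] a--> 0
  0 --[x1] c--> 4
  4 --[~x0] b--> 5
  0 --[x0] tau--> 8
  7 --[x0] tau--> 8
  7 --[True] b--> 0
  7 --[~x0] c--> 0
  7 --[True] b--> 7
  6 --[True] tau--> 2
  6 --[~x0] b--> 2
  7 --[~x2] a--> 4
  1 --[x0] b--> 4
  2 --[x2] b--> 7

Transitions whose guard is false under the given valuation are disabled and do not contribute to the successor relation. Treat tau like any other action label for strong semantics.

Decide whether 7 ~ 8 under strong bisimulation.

Refine partition for ~:
  π0 = {{0,1,2,3,4,5,6,7,8}}
  π1 = {{0},{1,2,8},{3,5},{4},{6},{7}}
  π2 = {{0},{1,2,8},{3},{4},{5},{6},{7}}
7 equivalence class(es) (converged in 3)
[7]={7}  [8]={1,2,8}

Answer: NOT BISIMILAR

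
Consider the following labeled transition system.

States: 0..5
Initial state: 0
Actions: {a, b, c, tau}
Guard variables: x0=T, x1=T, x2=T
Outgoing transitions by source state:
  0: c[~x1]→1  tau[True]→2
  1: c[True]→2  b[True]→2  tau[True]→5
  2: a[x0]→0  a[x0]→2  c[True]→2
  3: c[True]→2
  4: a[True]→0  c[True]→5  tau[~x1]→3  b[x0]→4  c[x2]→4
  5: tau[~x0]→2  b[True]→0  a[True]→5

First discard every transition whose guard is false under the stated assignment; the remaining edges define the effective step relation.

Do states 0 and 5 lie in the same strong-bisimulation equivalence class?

Answer: NOT BISIMILAR

Analysis:
Compute ~ classes (split until stable):
  P[0] = {{0,1,2,3,4,5}}
  P[1] = {{0},{1},{2},{3},{4},{5}}
Fixed point at round 2; 6 class(es).
[0]={0}  [5]={5}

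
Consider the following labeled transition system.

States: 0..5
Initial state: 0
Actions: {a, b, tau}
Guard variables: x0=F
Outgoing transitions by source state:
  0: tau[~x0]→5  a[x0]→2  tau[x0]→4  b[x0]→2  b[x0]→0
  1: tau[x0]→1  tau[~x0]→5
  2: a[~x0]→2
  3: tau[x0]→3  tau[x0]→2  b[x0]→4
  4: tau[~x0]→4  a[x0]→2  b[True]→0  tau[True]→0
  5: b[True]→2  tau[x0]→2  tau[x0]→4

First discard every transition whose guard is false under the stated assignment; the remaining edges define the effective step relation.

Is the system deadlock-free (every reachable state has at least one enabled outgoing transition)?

Reachable = {0,2,5}
  0: tau→5  [deg 1]
  2: a→2  [deg 1]
  5: b→2  [deg 1]

Answer: DEADLOCK-FREE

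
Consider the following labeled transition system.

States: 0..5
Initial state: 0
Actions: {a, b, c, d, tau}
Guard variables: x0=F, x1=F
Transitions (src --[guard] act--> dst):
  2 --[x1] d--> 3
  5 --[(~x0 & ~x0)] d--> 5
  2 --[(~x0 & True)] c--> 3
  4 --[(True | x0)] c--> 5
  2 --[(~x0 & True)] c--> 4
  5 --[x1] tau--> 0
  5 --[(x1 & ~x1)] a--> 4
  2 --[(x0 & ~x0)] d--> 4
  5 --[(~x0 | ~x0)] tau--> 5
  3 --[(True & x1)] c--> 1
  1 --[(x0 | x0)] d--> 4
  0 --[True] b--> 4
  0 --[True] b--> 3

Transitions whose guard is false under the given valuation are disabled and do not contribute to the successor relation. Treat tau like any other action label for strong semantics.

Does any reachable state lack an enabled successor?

Answer: DEADLOCK at state 3

Trace:
R = {0,3,4,5}
  0: b→3  b→4  [deg 2]
  3: ∅  [deadlock]
  4: c→5  [deg 1]
  5: d→5  tau→5  [deg 2]
Path to 3: b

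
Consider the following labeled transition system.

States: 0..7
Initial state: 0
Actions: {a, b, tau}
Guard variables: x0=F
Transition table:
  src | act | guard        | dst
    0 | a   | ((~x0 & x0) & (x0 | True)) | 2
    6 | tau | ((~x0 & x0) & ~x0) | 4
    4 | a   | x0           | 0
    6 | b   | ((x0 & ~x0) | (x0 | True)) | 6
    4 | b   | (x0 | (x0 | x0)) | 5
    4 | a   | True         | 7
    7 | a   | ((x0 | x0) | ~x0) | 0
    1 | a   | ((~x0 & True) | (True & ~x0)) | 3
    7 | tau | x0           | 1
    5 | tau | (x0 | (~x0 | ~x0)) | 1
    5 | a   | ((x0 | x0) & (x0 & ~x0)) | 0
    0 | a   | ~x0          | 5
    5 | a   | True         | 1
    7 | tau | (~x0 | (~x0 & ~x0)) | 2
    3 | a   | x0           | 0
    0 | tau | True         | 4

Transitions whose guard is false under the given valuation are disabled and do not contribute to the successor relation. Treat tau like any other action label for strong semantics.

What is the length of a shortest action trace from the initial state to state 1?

Answer: 2

Trace:
Breadth-first toward 1:
  Layer 0: {0}
  Layer 1: {4,5}
  Layer 2: {1,7}
first hit 1 at d=2 via a·a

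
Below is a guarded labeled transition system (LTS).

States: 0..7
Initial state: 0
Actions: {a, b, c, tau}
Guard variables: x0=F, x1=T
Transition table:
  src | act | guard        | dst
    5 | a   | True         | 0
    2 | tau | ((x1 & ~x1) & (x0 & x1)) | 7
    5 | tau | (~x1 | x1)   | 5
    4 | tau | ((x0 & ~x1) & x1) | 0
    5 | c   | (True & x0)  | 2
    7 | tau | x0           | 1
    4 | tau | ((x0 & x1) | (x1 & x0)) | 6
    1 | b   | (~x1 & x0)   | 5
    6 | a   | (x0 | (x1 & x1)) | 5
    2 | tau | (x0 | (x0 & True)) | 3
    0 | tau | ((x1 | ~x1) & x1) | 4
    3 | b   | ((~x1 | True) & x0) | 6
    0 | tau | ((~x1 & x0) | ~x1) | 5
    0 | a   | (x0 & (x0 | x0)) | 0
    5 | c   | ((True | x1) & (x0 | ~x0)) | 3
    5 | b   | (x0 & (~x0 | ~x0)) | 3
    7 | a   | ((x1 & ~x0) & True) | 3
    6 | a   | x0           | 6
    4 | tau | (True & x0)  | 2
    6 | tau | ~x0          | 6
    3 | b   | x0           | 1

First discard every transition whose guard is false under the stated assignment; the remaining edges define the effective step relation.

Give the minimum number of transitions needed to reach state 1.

BFS to 1:
  depth 0: {0}
  depth 1: {4}
1 never appears.

Answer: UNREACHABLE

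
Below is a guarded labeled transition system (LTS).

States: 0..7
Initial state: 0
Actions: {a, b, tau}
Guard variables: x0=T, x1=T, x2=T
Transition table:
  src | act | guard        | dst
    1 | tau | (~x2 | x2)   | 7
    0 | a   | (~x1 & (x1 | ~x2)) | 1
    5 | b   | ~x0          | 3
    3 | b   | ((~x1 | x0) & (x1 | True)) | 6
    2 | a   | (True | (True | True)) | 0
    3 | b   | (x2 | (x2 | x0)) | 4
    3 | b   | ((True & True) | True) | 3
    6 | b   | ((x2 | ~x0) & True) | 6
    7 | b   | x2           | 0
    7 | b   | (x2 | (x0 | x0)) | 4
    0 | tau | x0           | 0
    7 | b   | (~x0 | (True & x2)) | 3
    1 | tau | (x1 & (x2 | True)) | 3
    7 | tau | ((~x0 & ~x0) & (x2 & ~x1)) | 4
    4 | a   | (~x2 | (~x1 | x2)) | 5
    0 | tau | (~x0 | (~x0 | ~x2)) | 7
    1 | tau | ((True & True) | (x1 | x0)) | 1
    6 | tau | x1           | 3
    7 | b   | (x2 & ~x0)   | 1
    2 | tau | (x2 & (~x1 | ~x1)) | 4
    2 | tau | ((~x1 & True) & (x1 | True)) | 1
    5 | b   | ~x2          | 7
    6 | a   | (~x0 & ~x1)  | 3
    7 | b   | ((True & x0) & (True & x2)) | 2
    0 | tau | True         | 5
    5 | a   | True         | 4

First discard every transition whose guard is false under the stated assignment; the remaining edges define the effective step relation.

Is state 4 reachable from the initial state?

17 transition(s) survive guard evaluation.
Layer 0: {0}
Layer 1: {5}  now seen {0,5}
Layer 2: {4}  now seen {0,4,5}
R = {0,4,5}
trace reaching 4: tau·a

Answer: REACHABLE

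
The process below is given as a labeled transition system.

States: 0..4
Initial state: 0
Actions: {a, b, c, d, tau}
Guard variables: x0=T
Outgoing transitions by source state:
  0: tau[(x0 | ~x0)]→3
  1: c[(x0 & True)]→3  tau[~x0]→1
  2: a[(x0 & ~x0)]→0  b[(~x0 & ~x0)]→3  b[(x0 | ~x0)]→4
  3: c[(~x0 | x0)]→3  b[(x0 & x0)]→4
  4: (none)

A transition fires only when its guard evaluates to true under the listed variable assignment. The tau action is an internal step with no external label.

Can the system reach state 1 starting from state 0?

Answer: UNREACHABLE

Analysis:
5 transition(s) survive guard evaluation.
depth 0: {0}
depth 1: {3}  cumulative {0,3}
depth 2: {4}  cumulative {0,3,4}
R = {0,3,4}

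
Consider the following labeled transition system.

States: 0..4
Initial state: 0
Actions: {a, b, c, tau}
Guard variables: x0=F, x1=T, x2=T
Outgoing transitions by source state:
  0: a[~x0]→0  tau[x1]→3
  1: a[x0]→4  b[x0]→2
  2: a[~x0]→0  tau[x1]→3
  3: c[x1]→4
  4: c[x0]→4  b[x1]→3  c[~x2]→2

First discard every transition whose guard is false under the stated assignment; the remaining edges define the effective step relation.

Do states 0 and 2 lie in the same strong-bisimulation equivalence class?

Answer: BISIMILAR

Working:
Refine partition for ~:
  round 0: {{0,1,2,3,4}}
  round 1: {{0,2},{1},{3},{4}}
Fixed point at round 2; 4 class(es).
0∈{0,2}, 2∈{0,2}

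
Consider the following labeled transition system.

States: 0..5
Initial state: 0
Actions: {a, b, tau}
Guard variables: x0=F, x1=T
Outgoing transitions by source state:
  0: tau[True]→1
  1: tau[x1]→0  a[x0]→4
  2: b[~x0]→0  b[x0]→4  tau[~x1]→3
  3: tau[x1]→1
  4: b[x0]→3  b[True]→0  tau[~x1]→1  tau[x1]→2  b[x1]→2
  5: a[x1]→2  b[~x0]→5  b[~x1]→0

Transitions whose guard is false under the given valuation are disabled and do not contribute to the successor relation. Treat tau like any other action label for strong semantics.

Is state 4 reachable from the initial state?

Answer: UNREACHABLE

Analysis:
9 transition(s) survive guard evaluation.
depth 0: {0}
depth 1: {1}  cumulative {0,1}
Reach set: {0,1}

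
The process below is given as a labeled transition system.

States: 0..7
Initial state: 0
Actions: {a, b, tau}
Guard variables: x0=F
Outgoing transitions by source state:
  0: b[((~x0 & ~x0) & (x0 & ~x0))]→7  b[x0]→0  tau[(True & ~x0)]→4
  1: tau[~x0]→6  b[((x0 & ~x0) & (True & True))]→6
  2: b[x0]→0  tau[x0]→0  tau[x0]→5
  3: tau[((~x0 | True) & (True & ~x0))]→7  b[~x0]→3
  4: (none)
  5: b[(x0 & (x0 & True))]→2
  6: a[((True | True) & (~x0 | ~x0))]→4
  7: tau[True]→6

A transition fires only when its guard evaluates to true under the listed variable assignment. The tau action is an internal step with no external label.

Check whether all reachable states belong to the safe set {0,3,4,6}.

Answer: INVARIANT HOLDS

Working:
Allowed set {0,3,4,6}
Reachable = {0,4}
  0: ok
  4: ok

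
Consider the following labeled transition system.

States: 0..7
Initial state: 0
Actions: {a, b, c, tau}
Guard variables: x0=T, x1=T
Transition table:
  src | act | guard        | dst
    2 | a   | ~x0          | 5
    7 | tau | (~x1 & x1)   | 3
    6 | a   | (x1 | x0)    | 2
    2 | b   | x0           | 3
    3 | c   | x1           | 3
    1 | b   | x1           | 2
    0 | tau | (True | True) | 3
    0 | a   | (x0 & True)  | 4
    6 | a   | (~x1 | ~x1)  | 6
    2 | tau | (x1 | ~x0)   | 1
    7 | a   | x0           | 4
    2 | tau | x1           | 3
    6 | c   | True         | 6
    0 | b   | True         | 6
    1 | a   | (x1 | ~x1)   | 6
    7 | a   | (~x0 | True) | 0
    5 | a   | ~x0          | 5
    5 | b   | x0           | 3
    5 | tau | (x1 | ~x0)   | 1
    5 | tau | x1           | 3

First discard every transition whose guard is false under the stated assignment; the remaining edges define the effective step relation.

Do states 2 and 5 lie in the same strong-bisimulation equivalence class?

Answer: BISIMILAR

Trace:
Refine partition for ~:
  P[0] = {{0,1,2,3,4,5,6,7}}
  P[1] = {{0},{1},{2,5},{3},{4},{6},{7}}
stable after 2 split(s): 7 block(s)
2∈{2,5}, 5∈{2,5}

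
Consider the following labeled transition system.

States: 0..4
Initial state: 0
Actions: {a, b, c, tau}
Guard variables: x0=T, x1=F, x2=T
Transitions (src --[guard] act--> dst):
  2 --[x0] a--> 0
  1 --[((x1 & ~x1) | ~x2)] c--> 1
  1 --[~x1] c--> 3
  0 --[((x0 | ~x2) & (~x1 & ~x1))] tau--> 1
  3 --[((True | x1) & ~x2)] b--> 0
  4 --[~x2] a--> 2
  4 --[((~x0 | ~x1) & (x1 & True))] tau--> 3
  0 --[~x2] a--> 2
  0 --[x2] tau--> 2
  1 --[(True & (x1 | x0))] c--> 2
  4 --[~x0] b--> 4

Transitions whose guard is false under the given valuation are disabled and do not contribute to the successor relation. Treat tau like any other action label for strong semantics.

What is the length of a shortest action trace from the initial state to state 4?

Answer: UNREACHABLE

Trace:
BFS to 4:
  Layer 0: {0}
  Layer 1: {1,2}
  Layer 2: {3}
4 never appears.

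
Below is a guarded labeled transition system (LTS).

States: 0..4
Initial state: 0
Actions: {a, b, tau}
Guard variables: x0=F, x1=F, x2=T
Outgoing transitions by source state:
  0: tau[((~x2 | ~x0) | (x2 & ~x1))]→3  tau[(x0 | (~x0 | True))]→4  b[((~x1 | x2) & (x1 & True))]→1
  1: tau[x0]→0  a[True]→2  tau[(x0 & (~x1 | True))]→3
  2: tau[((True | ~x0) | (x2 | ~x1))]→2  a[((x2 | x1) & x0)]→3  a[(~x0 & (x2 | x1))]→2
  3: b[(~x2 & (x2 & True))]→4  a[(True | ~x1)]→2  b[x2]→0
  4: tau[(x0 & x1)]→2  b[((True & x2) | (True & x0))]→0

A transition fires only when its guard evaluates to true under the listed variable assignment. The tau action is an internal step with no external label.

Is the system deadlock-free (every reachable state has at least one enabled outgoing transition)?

Reachable = {0,2,3,4}
  0: tau→3  tau→4  [2 out]
  2: a→2  tau→2  [2 out]
  3: a→2  b→0  [2 out]
  4: b→0  [1 out]

Answer: DEADLOCK-FREE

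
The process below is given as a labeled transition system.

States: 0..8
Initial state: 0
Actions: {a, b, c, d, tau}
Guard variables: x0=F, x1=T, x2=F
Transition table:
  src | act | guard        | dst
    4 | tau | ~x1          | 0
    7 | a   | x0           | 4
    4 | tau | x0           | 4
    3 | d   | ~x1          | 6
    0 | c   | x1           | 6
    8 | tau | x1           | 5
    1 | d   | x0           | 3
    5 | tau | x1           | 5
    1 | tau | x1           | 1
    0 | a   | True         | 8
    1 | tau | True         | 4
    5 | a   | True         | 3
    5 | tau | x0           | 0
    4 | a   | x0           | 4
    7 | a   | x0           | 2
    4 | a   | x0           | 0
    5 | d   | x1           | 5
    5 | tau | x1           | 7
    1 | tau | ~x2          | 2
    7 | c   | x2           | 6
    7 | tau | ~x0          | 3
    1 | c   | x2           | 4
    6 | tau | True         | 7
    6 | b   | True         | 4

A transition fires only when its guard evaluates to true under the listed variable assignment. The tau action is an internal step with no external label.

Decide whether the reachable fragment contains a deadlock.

R = {0,3,4,5,6,7,8}
  0: a→8  c→6  [2 exit(s)]
  3: ∅  [no exit]
  4: ∅  [no exit]
  5: a→3  d→5  tau→5  tau→7  [4 exit(s)]
  6: b→4  tau→7  [2 exit(s)]
  7: tau→3  [1 exit(s)]
  8: tau→5  [1 exit(s)]
witness 3: c·tau·tau

Answer: DEADLOCK at state 3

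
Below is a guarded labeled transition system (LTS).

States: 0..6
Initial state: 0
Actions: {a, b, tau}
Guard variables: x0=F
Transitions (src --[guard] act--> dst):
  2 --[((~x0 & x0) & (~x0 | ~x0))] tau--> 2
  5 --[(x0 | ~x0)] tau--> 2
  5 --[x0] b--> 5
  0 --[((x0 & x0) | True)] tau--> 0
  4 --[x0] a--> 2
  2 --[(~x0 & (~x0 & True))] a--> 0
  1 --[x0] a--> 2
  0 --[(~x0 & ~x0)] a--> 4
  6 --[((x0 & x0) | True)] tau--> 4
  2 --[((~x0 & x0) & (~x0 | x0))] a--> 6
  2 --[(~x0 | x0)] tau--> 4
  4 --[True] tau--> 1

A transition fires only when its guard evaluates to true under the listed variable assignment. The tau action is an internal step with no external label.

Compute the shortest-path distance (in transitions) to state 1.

Answer: 2

Working:
BFS to 1:
  Layer 0: {0}
  Layer 1: {4}
  Layer 2: {1}
1 enters at depth 2; path a·tau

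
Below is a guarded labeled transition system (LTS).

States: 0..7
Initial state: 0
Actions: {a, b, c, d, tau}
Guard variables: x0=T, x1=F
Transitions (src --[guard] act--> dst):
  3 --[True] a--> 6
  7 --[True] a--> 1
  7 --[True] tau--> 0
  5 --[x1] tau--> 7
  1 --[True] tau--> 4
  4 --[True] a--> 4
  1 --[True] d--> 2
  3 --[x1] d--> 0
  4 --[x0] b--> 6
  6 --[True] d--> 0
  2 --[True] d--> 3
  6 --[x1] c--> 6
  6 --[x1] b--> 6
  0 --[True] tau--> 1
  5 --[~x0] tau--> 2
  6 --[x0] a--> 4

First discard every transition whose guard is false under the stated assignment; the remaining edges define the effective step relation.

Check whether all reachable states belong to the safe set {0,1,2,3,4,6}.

Safe = {0,1,2,3,4,6}
Reach set: {0,1,2,3,4,6}
  0: ok
  1: ok
  2: ok
  3: ok
  4: ok
  6: ok

Answer: INVARIANT HOLDS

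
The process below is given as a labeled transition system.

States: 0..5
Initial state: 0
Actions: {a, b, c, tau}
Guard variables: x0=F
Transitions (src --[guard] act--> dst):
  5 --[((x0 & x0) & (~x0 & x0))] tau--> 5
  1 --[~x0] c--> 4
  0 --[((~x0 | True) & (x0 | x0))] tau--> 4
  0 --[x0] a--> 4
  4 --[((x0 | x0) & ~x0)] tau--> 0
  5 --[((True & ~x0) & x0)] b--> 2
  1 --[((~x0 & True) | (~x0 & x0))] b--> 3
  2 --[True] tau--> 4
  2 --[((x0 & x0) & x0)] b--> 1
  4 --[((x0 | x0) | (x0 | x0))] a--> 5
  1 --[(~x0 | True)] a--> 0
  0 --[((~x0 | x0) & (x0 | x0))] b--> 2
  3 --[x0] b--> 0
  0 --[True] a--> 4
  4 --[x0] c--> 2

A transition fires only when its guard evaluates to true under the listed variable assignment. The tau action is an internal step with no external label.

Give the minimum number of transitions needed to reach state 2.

Breadth-first toward 2:
  depth 0: {0}
  depth 1: {4}
2 never appears.

Answer: UNREACHABLE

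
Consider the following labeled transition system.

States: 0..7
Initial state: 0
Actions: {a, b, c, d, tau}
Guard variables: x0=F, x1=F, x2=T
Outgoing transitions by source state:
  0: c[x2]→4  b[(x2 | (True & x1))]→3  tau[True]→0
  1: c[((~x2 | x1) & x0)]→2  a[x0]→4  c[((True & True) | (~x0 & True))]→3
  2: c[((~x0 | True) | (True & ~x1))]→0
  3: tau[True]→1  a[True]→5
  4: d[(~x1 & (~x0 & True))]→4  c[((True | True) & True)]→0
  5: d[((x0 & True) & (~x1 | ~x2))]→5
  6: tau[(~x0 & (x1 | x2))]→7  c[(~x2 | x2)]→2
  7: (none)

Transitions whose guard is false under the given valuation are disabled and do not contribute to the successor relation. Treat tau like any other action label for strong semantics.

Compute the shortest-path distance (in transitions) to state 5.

BFS to 5:
  depth 0: {0}
  depth 1: {3,4}
  depth 2: {1,5}
5 enters at depth 2; path b·a

Answer: 2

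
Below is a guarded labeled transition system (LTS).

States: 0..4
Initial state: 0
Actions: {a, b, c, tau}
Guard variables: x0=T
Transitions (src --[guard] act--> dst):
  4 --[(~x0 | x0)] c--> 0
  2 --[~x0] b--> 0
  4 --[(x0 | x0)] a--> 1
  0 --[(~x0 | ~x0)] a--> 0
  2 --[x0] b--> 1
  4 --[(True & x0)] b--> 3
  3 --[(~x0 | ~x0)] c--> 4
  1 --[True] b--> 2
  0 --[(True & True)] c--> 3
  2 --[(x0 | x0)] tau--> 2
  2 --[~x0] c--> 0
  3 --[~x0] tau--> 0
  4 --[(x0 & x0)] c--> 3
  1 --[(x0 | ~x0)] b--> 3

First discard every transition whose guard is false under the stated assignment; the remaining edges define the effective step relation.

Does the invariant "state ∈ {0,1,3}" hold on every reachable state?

Allowed set {0,1,3}
R = {0,3}
  0: ✓
  3: ✓

Answer: INVARIANT HOLDS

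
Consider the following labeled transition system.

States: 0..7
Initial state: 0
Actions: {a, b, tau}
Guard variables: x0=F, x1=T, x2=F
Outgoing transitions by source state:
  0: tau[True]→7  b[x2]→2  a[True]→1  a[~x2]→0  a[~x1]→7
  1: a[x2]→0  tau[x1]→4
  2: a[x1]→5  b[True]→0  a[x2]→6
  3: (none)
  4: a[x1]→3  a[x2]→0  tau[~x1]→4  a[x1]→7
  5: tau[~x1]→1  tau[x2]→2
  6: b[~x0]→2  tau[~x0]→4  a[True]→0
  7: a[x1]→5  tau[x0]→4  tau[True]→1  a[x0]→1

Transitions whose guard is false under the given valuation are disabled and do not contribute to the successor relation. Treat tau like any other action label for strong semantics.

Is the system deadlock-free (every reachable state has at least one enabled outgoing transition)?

Answer: DEADLOCK at state 3

Working:
Reachable = {0,1,3,4,5,7}
  0: a→0  a→1  tau→7  [3 exit(s)]
  1: tau→4  [1 exit(s)]
  3: ∅  [no exit]
  4: a→3  a→7  [2 exit(s)]
  5: ∅  [no exit]
  7: a→5  tau→1  [2 exit(s)]
Path to 3: a·tau·a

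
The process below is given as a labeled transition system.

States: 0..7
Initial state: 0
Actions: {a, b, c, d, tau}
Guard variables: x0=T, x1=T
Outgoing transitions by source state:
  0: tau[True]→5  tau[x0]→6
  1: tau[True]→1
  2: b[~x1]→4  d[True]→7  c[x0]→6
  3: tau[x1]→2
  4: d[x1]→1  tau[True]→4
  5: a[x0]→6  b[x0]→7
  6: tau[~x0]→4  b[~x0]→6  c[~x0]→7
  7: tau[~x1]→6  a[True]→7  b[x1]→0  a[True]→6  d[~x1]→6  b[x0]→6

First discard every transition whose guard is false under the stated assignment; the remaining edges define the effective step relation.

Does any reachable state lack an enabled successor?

Answer: DEADLOCK at state 6

Analysis:
R = {0,5,6,7}
  0: tau→5  tau→6  [deg 2]
  5: a→6  b→7  [deg 2]
  6: ∅  [no exit]
  7: a→6  a→7  b→0  b→6  [deg 4]
witness 6: tau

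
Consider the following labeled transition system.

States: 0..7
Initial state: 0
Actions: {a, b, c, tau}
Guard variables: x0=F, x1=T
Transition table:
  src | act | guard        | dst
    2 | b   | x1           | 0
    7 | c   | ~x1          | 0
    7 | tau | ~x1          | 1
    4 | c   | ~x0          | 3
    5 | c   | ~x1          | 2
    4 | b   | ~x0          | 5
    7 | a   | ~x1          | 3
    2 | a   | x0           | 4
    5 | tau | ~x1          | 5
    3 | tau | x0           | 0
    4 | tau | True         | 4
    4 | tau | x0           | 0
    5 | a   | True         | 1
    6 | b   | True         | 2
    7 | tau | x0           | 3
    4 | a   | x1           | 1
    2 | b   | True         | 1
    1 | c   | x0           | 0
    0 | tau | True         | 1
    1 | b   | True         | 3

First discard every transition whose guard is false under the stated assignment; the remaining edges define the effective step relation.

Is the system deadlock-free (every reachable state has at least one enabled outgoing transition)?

R = {0,1,3}
  0: tau→1  [1 out]
  1: b→3  [1 out]
  3: ∅  [STUCK]
trace reaching 3: tau·b

Answer: DEADLOCK at state 3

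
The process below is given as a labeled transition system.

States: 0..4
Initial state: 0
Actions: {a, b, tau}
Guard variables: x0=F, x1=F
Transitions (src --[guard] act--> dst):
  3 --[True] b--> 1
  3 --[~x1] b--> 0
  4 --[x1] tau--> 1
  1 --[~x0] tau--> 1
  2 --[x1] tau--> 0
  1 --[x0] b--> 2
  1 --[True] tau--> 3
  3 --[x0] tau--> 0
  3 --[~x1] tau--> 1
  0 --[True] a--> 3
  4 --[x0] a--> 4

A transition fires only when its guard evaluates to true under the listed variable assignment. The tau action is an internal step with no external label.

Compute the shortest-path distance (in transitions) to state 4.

Layered search for 4:
  depth 0: {0}
  depth 1: {3}
  depth 2: {1}
4 never appears.

Answer: UNREACHABLE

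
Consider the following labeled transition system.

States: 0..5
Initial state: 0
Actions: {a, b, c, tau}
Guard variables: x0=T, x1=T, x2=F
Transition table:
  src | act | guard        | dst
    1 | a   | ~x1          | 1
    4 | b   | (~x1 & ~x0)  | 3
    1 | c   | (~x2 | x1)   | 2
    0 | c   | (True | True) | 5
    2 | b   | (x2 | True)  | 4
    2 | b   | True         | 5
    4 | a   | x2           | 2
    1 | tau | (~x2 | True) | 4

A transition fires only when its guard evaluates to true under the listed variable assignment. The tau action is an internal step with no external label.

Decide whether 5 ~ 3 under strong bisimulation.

Answer: BISIMILAR

Analysis:
Bisimulation quotient by refinement:
  round 0: {{0,1,2,3,4,5}}
  round 1: {{0},{1},{2},{3,4,5}}
4 equivalence class(es) (converged in 2)
[5]={3,4,5}  [3]={3,4,5}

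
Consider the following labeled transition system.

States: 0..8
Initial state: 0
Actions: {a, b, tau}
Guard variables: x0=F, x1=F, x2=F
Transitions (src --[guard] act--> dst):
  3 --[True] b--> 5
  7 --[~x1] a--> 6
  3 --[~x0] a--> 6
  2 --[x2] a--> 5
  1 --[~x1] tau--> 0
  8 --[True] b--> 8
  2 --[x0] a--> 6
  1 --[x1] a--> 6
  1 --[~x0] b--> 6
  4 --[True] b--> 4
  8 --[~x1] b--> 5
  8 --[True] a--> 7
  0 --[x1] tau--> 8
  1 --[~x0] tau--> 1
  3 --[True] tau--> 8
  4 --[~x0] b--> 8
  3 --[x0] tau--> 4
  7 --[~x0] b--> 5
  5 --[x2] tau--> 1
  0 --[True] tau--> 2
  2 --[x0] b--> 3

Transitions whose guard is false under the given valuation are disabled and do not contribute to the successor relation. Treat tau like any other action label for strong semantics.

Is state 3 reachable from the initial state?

Guard filter leaves 14 enabled edge(s).
depth 0: {0}
depth 1: {2}  cumulative {0,2}
Reach set: {0,2}

Answer: UNREACHABLE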